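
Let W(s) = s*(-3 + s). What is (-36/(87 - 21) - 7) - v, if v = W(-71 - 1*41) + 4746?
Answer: -193969/11 ≈ -17634.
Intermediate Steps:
v = 17626 (v = (-71 - 1*41)*(-3 + (-71 - 1*41)) + 4746 = (-71 - 41)*(-3 + (-71 - 41)) + 4746 = -112*(-3 - 112) + 4746 = -112*(-115) + 4746 = 12880 + 4746 = 17626)
(-36/(87 - 21) - 7) - v = (-36/(87 - 21) - 7) - 1*17626 = (-36/66 - 7) - 17626 = ((1/66)*(-36) - 7) - 17626 = (-6/11 - 7) - 17626 = -83/11 - 17626 = -193969/11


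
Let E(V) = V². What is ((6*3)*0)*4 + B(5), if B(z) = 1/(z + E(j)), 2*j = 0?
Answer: ⅕ ≈ 0.20000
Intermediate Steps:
j = 0 (j = (½)*0 = 0)
B(z) = 1/z (B(z) = 1/(z + 0²) = 1/(z + 0) = 1/z)
((6*3)*0)*4 + B(5) = ((6*3)*0)*4 + 1/5 = (18*0)*4 + ⅕ = 0*4 + ⅕ = 0 + ⅕ = ⅕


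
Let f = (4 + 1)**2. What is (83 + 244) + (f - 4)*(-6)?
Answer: 201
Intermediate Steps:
f = 25 (f = 5**2 = 25)
(83 + 244) + (f - 4)*(-6) = (83 + 244) + (25 - 4)*(-6) = 327 + 21*(-6) = 327 - 126 = 201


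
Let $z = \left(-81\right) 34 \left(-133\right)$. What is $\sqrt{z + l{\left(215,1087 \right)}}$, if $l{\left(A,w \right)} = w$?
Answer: $\sqrt{367369} \approx 606.11$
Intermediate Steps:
$z = 366282$ ($z = \left(-2754\right) \left(-133\right) = 366282$)
$\sqrt{z + l{\left(215,1087 \right)}} = \sqrt{366282 + 1087} = \sqrt{367369}$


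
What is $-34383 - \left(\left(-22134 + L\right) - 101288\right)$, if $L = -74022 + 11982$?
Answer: $151079$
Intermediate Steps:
$L = -62040$
$-34383 - \left(\left(-22134 + L\right) - 101288\right) = -34383 - \left(\left(-22134 - 62040\right) - 101288\right) = -34383 - \left(-84174 - 101288\right) = -34383 - -185462 = -34383 + 185462 = 151079$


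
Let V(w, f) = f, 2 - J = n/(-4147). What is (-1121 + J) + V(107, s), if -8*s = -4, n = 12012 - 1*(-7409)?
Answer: -9237997/8294 ≈ -1113.8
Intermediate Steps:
n = 19421 (n = 12012 + 7409 = 19421)
s = ½ (s = -⅛*(-4) = ½ ≈ 0.50000)
J = 27715/4147 (J = 2 - 19421/(-4147) = 2 - 19421*(-1)/4147 = 2 - 1*(-19421/4147) = 2 + 19421/4147 = 27715/4147 ≈ 6.6831)
(-1121 + J) + V(107, s) = (-1121 + 27715/4147) + ½ = -4621072/4147 + ½ = -9237997/8294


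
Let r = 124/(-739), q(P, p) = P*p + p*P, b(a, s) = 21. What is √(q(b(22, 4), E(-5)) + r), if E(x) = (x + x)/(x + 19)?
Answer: I*√16475266/739 ≈ 5.4925*I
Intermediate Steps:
E(x) = 2*x/(19 + x) (E(x) = (2*x)/(19 + x) = 2*x/(19 + x))
q(P, p) = 2*P*p (q(P, p) = P*p + P*p = 2*P*p)
r = -124/739 (r = -1/739*124 = -124/739 ≈ -0.16779)
√(q(b(22, 4), E(-5)) + r) = √(2*21*(2*(-5)/(19 - 5)) - 124/739) = √(2*21*(2*(-5)/14) - 124/739) = √(2*21*(2*(-5)*(1/14)) - 124/739) = √(2*21*(-5/7) - 124/739) = √(-30 - 124/739) = √(-22294/739) = I*√16475266/739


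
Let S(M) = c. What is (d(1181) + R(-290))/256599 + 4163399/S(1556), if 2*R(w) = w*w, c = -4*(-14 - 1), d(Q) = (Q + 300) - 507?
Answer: 356108867147/5131980 ≈ 69390.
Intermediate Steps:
d(Q) = -207 + Q (d(Q) = (300 + Q) - 507 = -207 + Q)
c = 60 (c = -4*(-15) = 60)
R(w) = w**2/2 (R(w) = (w*w)/2 = w**2/2)
S(M) = 60
(d(1181) + R(-290))/256599 + 4163399/S(1556) = ((-207 + 1181) + (1/2)*(-290)**2)/256599 + 4163399/60 = (974 + (1/2)*84100)*(1/256599) + 4163399*(1/60) = (974 + 42050)*(1/256599) + 4163399/60 = 43024*(1/256599) + 4163399/60 = 43024/256599 + 4163399/60 = 356108867147/5131980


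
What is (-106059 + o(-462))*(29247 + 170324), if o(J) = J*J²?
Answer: -19701087726777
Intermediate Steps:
o(J) = J³
(-106059 + o(-462))*(29247 + 170324) = (-106059 + (-462)³)*(29247 + 170324) = (-106059 - 98611128)*199571 = -98717187*199571 = -19701087726777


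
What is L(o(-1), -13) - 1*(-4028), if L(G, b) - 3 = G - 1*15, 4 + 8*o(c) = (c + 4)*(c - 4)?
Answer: 32109/8 ≈ 4013.6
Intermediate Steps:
o(c) = -1/2 + (-4 + c)*(4 + c)/8 (o(c) = -1/2 + ((c + 4)*(c - 4))/8 = -1/2 + ((4 + c)*(-4 + c))/8 = -1/2 + ((-4 + c)*(4 + c))/8 = -1/2 + (-4 + c)*(4 + c)/8)
L(G, b) = -12 + G (L(G, b) = 3 + (G - 1*15) = 3 + (G - 15) = 3 + (-15 + G) = -12 + G)
L(o(-1), -13) - 1*(-4028) = (-12 + (-5/2 + (1/8)*(-1)**2)) - 1*(-4028) = (-12 + (-5/2 + (1/8)*1)) + 4028 = (-12 + (-5/2 + 1/8)) + 4028 = (-12 - 19/8) + 4028 = -115/8 + 4028 = 32109/8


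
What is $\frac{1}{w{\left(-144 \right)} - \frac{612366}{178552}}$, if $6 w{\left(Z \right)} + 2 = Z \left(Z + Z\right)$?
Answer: $\frac{267828}{1850219311} \approx 0.00014475$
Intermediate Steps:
$w{\left(Z \right)} = - \frac{1}{3} + \frac{Z^{2}}{3}$ ($w{\left(Z \right)} = - \frac{1}{3} + \frac{Z \left(Z + Z\right)}{6} = - \frac{1}{3} + \frac{Z 2 Z}{6} = - \frac{1}{3} + \frac{2 Z^{2}}{6} = - \frac{1}{3} + \frac{Z^{2}}{3}$)
$\frac{1}{w{\left(-144 \right)} - \frac{612366}{178552}} = \frac{1}{\left(- \frac{1}{3} + \frac{\left(-144\right)^{2}}{3}\right) - \frac{612366}{178552}} = \frac{1}{\left(- \frac{1}{3} + \frac{1}{3} \cdot 20736\right) - \frac{306183}{89276}} = \frac{1}{\left(- \frac{1}{3} + 6912\right) - \frac{306183}{89276}} = \frac{1}{\frac{20735}{3} - \frac{306183}{89276}} = \frac{1}{\frac{1850219311}{267828}} = \frac{267828}{1850219311}$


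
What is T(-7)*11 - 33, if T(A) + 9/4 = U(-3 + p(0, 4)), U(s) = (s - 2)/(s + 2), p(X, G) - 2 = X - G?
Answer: -385/12 ≈ -32.083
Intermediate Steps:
p(X, G) = 2 + X - G (p(X, G) = 2 + (X - G) = 2 + X - G)
U(s) = (-2 + s)/(2 + s)
T(A) = 1/12 (T(A) = -9/4 + (-2 + (-3 + (2 + 0 - 1*4)))/(2 + (-3 + (2 + 0 - 1*4))) = -9/4 + (-2 + (-3 + (2 + 0 - 4)))/(2 + (-3 + (2 + 0 - 4))) = -9/4 + (-2 + (-3 - 2))/(2 + (-3 - 2)) = -9/4 + (-2 - 5)/(2 - 5) = -9/4 - 7/(-3) = -9/4 - ⅓*(-7) = -9/4 + 7/3 = 1/12)
T(-7)*11 - 33 = (1/12)*11 - 33 = 11/12 - 33 = -385/12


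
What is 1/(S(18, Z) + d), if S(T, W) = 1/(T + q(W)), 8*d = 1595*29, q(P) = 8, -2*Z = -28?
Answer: 104/601319 ≈ 0.00017295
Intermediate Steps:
Z = 14 (Z = -½*(-28) = 14)
d = 46255/8 (d = (1595*29)/8 = (⅛)*46255 = 46255/8 ≈ 5781.9)
S(T, W) = 1/(8 + T) (S(T, W) = 1/(T + 8) = 1/(8 + T))
1/(S(18, Z) + d) = 1/(1/(8 + 18) + 46255/8) = 1/(1/26 + 46255/8) = 1/(601319/104) = 104/601319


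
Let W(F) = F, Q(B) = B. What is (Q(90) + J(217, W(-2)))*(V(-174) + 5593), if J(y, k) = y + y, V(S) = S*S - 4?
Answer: 18793260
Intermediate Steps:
V(S) = -4 + S² (V(S) = S² - 4 = -4 + S²)
J(y, k) = 2*y
(Q(90) + J(217, W(-2)))*(V(-174) + 5593) = (90 + 2*217)*((-4 + (-174)²) + 5593) = (90 + 434)*((-4 + 30276) + 5593) = 524*(30272 + 5593) = 524*35865 = 18793260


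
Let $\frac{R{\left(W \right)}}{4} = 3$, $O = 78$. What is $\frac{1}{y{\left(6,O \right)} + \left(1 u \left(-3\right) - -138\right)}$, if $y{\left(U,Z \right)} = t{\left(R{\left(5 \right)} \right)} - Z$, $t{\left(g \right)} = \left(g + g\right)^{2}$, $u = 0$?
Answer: $\frac{1}{636} \approx 0.0015723$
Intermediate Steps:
$R{\left(W \right)} = 12$ ($R{\left(W \right)} = 4 \cdot 3 = 12$)
$t{\left(g \right)} = 4 g^{2}$ ($t{\left(g \right)} = \left(2 g\right)^{2} = 4 g^{2}$)
$y{\left(U,Z \right)} = 576 - Z$ ($y{\left(U,Z \right)} = 4 \cdot 12^{2} - Z = 4 \cdot 144 - Z = 576 - Z$)
$\frac{1}{y{\left(6,O \right)} + \left(1 u \left(-3\right) - -138\right)} = \frac{1}{\left(576 - 78\right) + \left(1 \cdot 0 \left(-3\right) - -138\right)} = \frac{1}{\left(576 - 78\right) + \left(0 \left(-3\right) + 138\right)} = \frac{1}{498 + \left(0 + 138\right)} = \frac{1}{498 + 138} = \frac{1}{636}$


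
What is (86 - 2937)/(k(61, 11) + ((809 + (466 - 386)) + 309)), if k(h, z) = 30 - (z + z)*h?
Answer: 2851/114 ≈ 25.009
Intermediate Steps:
k(h, z) = 30 - 2*h*z (k(h, z) = 30 - 2*z*h = 30 - 2*h*z)
(86 - 2937)/(k(61, 11) + ((809 + (466 - 386)) + 309)) = (86 - 2937)/((30 - 2*61*11) + ((809 + (466 - 386)) + 309)) = -2851/((30 - 1342) + ((809 + 80) + 309)) = -2851/(-1312 + (889 + 309)) = -2851/(-1312 + 1198) = -2851/(-114) = -2851*(-1/114) = 2851/114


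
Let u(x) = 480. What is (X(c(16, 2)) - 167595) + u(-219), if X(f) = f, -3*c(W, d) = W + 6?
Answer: -501367/3 ≈ -1.6712e+5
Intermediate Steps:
c(W, d) = -2 - W/3 (c(W, d) = -(W + 6)/3 = -(6 + W)/3 = -2 - W/3)
(X(c(16, 2)) - 167595) + u(-219) = ((-2 - 1/3*16) - 167595) + 480 = ((-2 - 16/3) - 167595) + 480 = (-22/3 - 167595) + 480 = -502807/3 + 480 = -501367/3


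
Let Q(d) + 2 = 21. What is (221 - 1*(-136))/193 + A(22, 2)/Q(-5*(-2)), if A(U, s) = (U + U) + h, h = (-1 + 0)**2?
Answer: 15468/3667 ≈ 4.2182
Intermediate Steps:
h = 1 (h = (-1)**2 = 1)
Q(d) = 19 (Q(d) = -2 + 21 = 19)
A(U, s) = 1 + 2*U (A(U, s) = (U + U) + 1 = 2*U + 1 = 1 + 2*U)
(221 - 1*(-136))/193 + A(22, 2)/Q(-5*(-2)) = (221 - 1*(-136))/193 + (1 + 2*22)/19 = (221 + 136)*(1/193) + (1 + 44)*(1/19) = 357*(1/193) + 45*(1/19) = 357/193 + 45/19 = 15468/3667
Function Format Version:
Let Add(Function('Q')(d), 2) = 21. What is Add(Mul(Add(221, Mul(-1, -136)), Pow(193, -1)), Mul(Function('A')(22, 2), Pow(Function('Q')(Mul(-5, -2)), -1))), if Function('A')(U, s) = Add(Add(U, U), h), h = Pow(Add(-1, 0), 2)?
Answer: Rational(15468, 3667) ≈ 4.2182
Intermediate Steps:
h = 1 (h = Pow(-1, 2) = 1)
Function('Q')(d) = 19 (Function('Q')(d) = Add(-2, 21) = 19)
Function('A')(U, s) = Add(1, Mul(2, U)) (Function('A')(U, s) = Add(Add(U, U), 1) = Add(Mul(2, U), 1) = Add(1, Mul(2, U)))
Add(Mul(Add(221, Mul(-1, -136)), Pow(193, -1)), Mul(Function('A')(22, 2), Pow(Function('Q')(Mul(-5, -2)), -1))) = Add(Mul(Add(221, Mul(-1, -136)), Pow(193, -1)), Mul(Add(1, Mul(2, 22)), Pow(19, -1))) = Add(Mul(Add(221, 136), Rational(1, 193)), Mul(Add(1, 44), Rational(1, 19))) = Add(Mul(357, Rational(1, 193)), Mul(45, Rational(1, 19))) = Add(Rational(357, 193), Rational(45, 19)) = Rational(15468, 3667)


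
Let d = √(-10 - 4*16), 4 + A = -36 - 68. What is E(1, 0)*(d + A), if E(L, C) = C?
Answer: 0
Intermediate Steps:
A = -108 (A = -4 + (-36 - 68) = -4 - 104 = -108)
d = I*√74 (d = √(-10 - 64) = √(-74) = I*√74 ≈ 8.6023*I)
E(1, 0)*(d + A) = 0*(I*√74 - 108) = 0*(-108 + I*√74) = 0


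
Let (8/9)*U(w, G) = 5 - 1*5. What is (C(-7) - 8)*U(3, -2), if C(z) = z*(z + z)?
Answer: 0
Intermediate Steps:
C(z) = 2*z**2 (C(z) = z*(2*z) = 2*z**2)
U(w, G) = 0 (U(w, G) = 9*(5 - 1*5)/8 = 9*(5 - 5)/8 = (9/8)*0 = 0)
(C(-7) - 8)*U(3, -2) = (2*(-7)**2 - 8)*0 = (2*49 - 8)*0 = (98 - 8)*0 = 90*0 = 0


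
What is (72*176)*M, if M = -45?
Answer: -570240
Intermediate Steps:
(72*176)*M = (72*176)*(-45) = 12672*(-45) = -570240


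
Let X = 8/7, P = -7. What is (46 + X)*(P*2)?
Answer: -660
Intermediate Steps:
X = 8/7 (X = 8*(⅐) = 8/7 ≈ 1.1429)
(46 + X)*(P*2) = (46 + 8/7)*(-7*2) = (330/7)*(-14) = -660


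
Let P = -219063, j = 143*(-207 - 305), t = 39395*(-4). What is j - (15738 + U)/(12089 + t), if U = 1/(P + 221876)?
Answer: -29964788583533/409266183 ≈ -73216.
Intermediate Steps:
t = -157580
j = -73216 (j = 143*(-512) = -73216)
U = 1/2813 (U = 1/(-219063 + 221876) = 1/2813 ≈ 0.00035549)
j - (15738 + U)/(12089 + t) = -73216 - (15738 + 1/2813)/(12089 - 157580) = -73216 - 44270995/(2813*(-145491)) = -73216 - 44270995*(-1)/(2813*145491) = -73216 - 1*(-44270995/409266183) = -73216 + 44270995/409266183 = -29964788583533/409266183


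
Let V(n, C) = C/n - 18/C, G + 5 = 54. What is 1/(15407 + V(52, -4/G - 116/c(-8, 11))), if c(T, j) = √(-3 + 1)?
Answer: 637*(2*I + 1421*√2)/(3*(7309558*I + 4648686399*√2)) ≈ 6.4906e-5 - 7.5696e-9*I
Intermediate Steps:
G = 49 (G = -5 + 54 = 49)
c(T, j) = I*√2 (c(T, j) = √(-2) = I*√2)
V(n, C) = -18/C + C/n
1/(15407 + V(52, -4/G - 116/c(-8, 11))) = 1/(15407 + (-18/(-4/49 - 116*(-I*√2/2)) + (-4/49 - 116*(-I*√2/2))/52)) = 1/(15407 + (-18/(-4*1/49 - (-58)*I*√2) + (-4*1/49 - (-58)*I*√2)*(1/52))) = 1/(15407 + (-18/(-4/49 + 58*I*√2) + (-4/49 + 58*I*√2)*(1/52))) = 1/(15407 + (-18/(-4/49 + 58*I*√2) + (-1/637 + 29*I*√2/26))) = 1/(15407 + (-1/637 - 18/(-4/49 + 58*I*√2) + 29*I*√2/26)) = 1/(9814258/637 - 18/(-4/49 + 58*I*√2) + 29*I*√2/26)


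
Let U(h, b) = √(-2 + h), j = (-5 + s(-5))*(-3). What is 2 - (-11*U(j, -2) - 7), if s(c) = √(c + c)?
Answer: 9 + 11*√(13 - 3*I*√10) ≈ 50.954 - 13.68*I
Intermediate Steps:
s(c) = √2*√c (s(c) = √(2*c) = √2*√c)
j = 15 - 3*I*√10 (j = (-5 + √2*√(-5))*(-3) = (-5 + √2*(I*√5))*(-3) = (-5 + I*√10)*(-3) = 15 - 3*I*√10 ≈ 15.0 - 9.4868*I)
2 - (-11*U(j, -2) - 7) = 2 - (-11*√(-2 + (15 - 3*I*√10)) - 7) = 2 - (-11*√(13 - 3*I*√10) - 7) = 2 - (-7 - 11*√(13 - 3*I*√10)) = 2 + (7 + 11*√(13 - 3*I*√10)) = 9 + 11*√(13 - 3*I*√10)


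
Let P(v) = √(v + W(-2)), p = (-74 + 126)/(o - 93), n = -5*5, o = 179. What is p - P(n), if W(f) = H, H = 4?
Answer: 26/43 - I*√21 ≈ 0.60465 - 4.5826*I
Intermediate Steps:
n = -25
p = 26/43 (p = (-74 + 126)/(179 - 93) = 52/86 = 52*(1/86) = 26/43 ≈ 0.60465)
W(f) = 4
P(v) = √(4 + v) (P(v) = √(v + 4) = √(4 + v))
p - P(n) = 26/43 - √(4 - 25) = 26/43 - √(-21) = 26/43 - I*√21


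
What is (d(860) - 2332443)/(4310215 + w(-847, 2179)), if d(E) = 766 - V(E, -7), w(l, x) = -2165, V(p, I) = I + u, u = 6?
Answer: -1165838/2154025 ≈ -0.54124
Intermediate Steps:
V(p, I) = 6 + I (V(p, I) = I + 6 = 6 + I)
d(E) = 767 (d(E) = 766 - (6 - 7) = 766 - 1*(-1) = 766 + 1 = 767)
(d(860) - 2332443)/(4310215 + w(-847, 2179)) = (767 - 2332443)/(4310215 - 2165) = -2331676/4308050 = -2331676*1/4308050 = -1165838/2154025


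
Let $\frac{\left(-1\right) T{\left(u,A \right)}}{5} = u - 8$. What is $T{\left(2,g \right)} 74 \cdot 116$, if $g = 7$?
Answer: $257520$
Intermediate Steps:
$T{\left(u,A \right)} = 40 - 5 u$ ($T{\left(u,A \right)} = - 5 \left(u - 8\right) = - 5 \left(-8 + u\right) = 40 - 5 u$)
$T{\left(2,g \right)} 74 \cdot 116 = \left(40 - 10\right) 74 \cdot 116 = 30 \cdot 74 \cdot 116 = 2220 \cdot 116 = 257520$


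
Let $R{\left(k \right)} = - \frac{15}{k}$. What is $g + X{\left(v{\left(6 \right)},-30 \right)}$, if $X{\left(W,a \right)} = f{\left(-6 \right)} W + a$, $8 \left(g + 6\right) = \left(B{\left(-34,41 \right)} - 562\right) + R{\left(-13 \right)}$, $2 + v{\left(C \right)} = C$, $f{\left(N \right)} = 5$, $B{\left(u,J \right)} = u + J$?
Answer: $- \frac{1108}{13} \approx -85.231$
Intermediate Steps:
$B{\left(u,J \right)} = J + u$
$v{\left(C \right)} = -2 + C$
$g = - \frac{978}{13}$ ($g = -6 + \frac{\left(\left(41 - 34\right) - 562\right) - \frac{15}{-13}}{8} = -6 + \frac{\left(7 - 562\right) - - \frac{15}{13}}{8} = -6 + \frac{-555 + \frac{15}{13}}{8} = -6 + \frac{1}{8} \left(- \frac{7200}{13}\right) = -6 - \frac{900}{13} = - \frac{978}{13} \approx -75.231$)
$X{\left(W,a \right)} = a + 5 W$ ($X{\left(W,a \right)} = 5 W + a = a + 5 W$)
$g + X{\left(v{\left(6 \right)},-30 \right)} = - \frac{978}{13} - \left(30 - 5 \left(-2 + 6\right)\right) = - \frac{978}{13} + \left(-30 + 5 \cdot 4\right) = - \frac{978}{13} + \left(-30 + 20\right) = - \frac{978}{13} - 10 = - \frac{1108}{13}$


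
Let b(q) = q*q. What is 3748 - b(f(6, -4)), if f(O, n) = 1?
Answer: 3747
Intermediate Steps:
b(q) = q²
3748 - b(f(6, -4)) = 3748 - 1*1² = 3748 - 1*1 = 3748 - 1 = 3747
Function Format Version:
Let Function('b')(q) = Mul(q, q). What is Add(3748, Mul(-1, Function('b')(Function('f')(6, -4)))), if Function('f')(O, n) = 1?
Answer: 3747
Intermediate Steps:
Function('b')(q) = Pow(q, 2)
Add(3748, Mul(-1, Function('b')(Function('f')(6, -4)))) = Add(3748, Mul(-1, Pow(1, 2))) = Add(3748, Mul(-1, 1)) = Add(3748, -1) = 3747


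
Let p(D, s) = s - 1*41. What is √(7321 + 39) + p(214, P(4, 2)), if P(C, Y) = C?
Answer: -37 + 8*√115 ≈ 48.790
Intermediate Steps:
p(D, s) = -41 + s (p(D, s) = s - 41 = -41 + s)
√(7321 + 39) + p(214, P(4, 2)) = √(7321 + 39) + (-41 + 4) = √7360 - 37 = 8*√115 - 37 = -37 + 8*√115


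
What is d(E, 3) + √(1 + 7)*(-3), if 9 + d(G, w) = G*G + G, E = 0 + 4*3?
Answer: 147 - 6*√2 ≈ 138.51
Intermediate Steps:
E = 12 (E = 0 + 12 = 12)
d(G, w) = -9 + G + G² (d(G, w) = -9 + (G*G + G) = -9 + (G² + G) = -9 + (G + G²) = -9 + G + G²)
d(E, 3) + √(1 + 7)*(-3) = (-9 + 12 + 12²) + √(1 + 7)*(-3) = (-9 + 12 + 144) + √8*(-3) = 147 + (2*√2)*(-3) = 147 - 6*√2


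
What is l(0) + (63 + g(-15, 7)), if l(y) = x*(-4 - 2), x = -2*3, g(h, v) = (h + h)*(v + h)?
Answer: 339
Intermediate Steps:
g(h, v) = 2*h*(h + v) (g(h, v) = (2*h)*(h + v) = 2*h*(h + v))
x = -6
l(y) = 36 (l(y) = -6*(-4 - 2) = -6*(-6) = 36)
l(0) + (63 + g(-15, 7)) = 36 + (63 + 2*(-15)*(-15 + 7)) = 36 + (63 + 2*(-15)*(-8)) = 36 + (63 + 240) = 36 + 303 = 339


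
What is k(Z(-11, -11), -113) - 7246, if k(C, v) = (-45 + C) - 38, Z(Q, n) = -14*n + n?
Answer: -7186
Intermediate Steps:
Z(Q, n) = -13*n
k(C, v) = -83 + C
k(Z(-11, -11), -113) - 7246 = (-83 - 13*(-11)) - 7246 = (-83 + 143) - 7246 = 60 - 7246 = -7186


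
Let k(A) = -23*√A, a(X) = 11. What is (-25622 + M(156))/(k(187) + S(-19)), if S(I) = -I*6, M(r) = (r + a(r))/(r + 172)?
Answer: 479019393/14092028 + 193288527*√187/28184056 ≈ 127.78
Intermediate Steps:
M(r) = (11 + r)/(172 + r) (M(r) = (r + 11)/(r + 172) = (11 + r)/(172 + r))
S(I) = -6*I
(-25622 + M(156))/(k(187) + S(-19)) = (-25622 + (11 + 156)/(172 + 156))/(-23*√187 - 6*(-19)) = (-25622 + 167/328)/(-23*√187 + 114) = (-25622 + (1/328)*167)/(114 - 23*√187) = (-25622 + 167/328)/(114 - 23*√187) = -8403849/(328*(114 - 23*√187))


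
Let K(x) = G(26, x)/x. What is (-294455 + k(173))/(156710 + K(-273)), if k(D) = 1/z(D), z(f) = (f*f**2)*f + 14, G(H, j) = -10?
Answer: -3000231440684023/1596734234325050 ≈ -1.8790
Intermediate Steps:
z(f) = 14 + f**4 (z(f) = f**3*f + 14 = f**4 + 14 = 14 + f**4)
K(x) = -10/x
k(D) = 1/(14 + D**4)
(-294455 + k(173))/(156710 + K(-273)) = (-294455 + 1/(14 + 173**4))/(156710 - 10/(-273)) = (-294455 + 1/(14 + 895745041))/(156710 - 10*(-1/273)) = (-294455 + 1/895745055)/(156710 + 10/273) = (-294455 + 1/895745055)/(42781840/273) = -263756610170024/895745055*273/42781840 = -3000231440684023/1596734234325050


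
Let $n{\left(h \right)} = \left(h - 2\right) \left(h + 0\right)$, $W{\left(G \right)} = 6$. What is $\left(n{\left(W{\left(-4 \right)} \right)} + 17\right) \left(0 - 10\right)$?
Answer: $-410$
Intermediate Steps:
$n{\left(h \right)} = h \left(-2 + h\right)$ ($n{\left(h \right)} = \left(-2 + h\right) h = h \left(-2 + h\right)$)
$\left(n{\left(W{\left(-4 \right)} \right)} + 17\right) \left(0 - 10\right) = \left(6 \left(-2 + 6\right) + 17\right) \left(0 - 10\right) = \left(6 \cdot 4 + 17\right) \left(0 - 10\right) = \left(24 + 17\right) \left(-10\right) = 41 \left(-10\right) = -410$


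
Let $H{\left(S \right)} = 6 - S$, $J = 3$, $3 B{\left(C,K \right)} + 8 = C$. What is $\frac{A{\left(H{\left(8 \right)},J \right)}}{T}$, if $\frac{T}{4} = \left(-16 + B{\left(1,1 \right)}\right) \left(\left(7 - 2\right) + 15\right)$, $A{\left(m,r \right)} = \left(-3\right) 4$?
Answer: $\frac{9}{1100} \approx 0.0081818$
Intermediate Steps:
$B{\left(C,K \right)} = - \frac{8}{3} + \frac{C}{3}$
$A{\left(m,r \right)} = -12$
$T = - \frac{4400}{3}$ ($T = 4 \left(-16 + \left(- \frac{8}{3} + \frac{1}{3} \cdot 1\right)\right) \left(\left(7 - 2\right) + 15\right) = 4 \left(-16 + \left(- \frac{8}{3} + \frac{1}{3}\right)\right) \left(5 + 15\right) = 4 \left(-16 - \frac{7}{3}\right) 20 = 4 \left(\left(- \frac{55}{3}\right) 20\right) = 4 \left(- \frac{1100}{3}\right) = - \frac{4400}{3} \approx -1466.7$)
$\frac{A{\left(H{\left(8 \right)},J \right)}}{T} = - \frac{12}{- \frac{4400}{3}} = \left(-12\right) \left(- \frac{3}{4400}\right) = \frac{9}{1100}$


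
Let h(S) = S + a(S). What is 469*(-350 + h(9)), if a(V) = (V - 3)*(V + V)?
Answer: -109277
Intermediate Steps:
a(V) = 2*V*(-3 + V) (a(V) = (-3 + V)*(2*V) = 2*V*(-3 + V))
h(S) = S + 2*S*(-3 + S)
469*(-350 + h(9)) = 469*(-350 + 9*(-5 + 2*9)) = 469*(-350 + 9*(-5 + 18)) = 469*(-350 + 9*13) = 469*(-350 + 117) = 469*(-233) = -109277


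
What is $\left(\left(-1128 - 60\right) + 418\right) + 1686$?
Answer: $916$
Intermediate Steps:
$\left(\left(-1128 - 60\right) + 418\right) + 1686 = \left(-1188 + 418\right) + 1686 = -770 + 1686 = 916$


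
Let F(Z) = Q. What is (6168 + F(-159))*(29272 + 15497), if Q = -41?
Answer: 274299663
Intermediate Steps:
F(Z) = -41
(6168 + F(-159))*(29272 + 15497) = (6168 - 41)*(29272 + 15497) = 6127*44769 = 274299663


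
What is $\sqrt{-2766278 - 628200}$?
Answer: $i \sqrt{3394478} \approx 1842.4 i$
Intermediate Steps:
$\sqrt{-2766278 - 628200} = \sqrt{-3394478} = i \sqrt{3394478}$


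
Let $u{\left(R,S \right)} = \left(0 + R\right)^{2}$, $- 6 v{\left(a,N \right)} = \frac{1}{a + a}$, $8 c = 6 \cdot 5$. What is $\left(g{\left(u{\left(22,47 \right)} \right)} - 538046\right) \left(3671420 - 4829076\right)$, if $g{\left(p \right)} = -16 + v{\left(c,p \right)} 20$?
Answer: $\frac{5606020954672}{9} \approx 6.2289 \cdot 10^{11}$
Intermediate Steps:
$c = \frac{15}{4}$ ($c = \frac{6 \cdot 5}{8} = \frac{1}{8} \cdot 30 = \frac{15}{4} \approx 3.75$)
$v{\left(a,N \right)} = - \frac{1}{12 a}$ ($v{\left(a,N \right)} = - \frac{1}{6 \left(a + a\right)} = - \frac{1}{6 \cdot 2 a} = - \frac{\frac{1}{2} \frac{1}{a}}{6} = - \frac{1}{12 a}$)
$u{\left(R,S \right)} = R^{2}$
$g{\left(p \right)} = - \frac{148}{9}$ ($g{\left(p \right)} = -16 + - \frac{1}{12 \cdot \frac{15}{4}} \cdot 20 = -16 + \left(- \frac{1}{12}\right) \frac{4}{15} \cdot 20 = -16 - \frac{4}{9} = - \frac{148}{9}$)
$\left(g{\left(u{\left(22,47 \right)} \right)} - 538046\right) \left(3671420 - 4829076\right) = \left(- \frac{148}{9} - 538046\right) \left(3671420 - 4829076\right) = \left(- \frac{4842562}{9}\right) \left(-1157656\right) = \frac{5606020954672}{9}$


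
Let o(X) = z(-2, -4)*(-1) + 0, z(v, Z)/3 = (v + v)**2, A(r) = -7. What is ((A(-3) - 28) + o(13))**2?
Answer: 6889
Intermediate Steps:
z(v, Z) = 12*v**2 (z(v, Z) = 3*(v + v)**2 = 3*(2*v)**2 = 3*(4*v**2) = 12*v**2)
o(X) = -48 (o(X) = (12*(-2)**2)*(-1) + 0 = (12*4)*(-1) + 0 = 48*(-1) + 0 = -48 + 0 = -48)
((A(-3) - 28) + o(13))**2 = ((-7 - 28) - 48)**2 = (-35 - 48)**2 = (-83)**2 = 6889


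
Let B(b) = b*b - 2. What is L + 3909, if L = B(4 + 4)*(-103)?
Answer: -2477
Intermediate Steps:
B(b) = -2 + b**2 (B(b) = b**2 - 2 = -2 + b**2)
L = -6386 (L = (-2 + (4 + 4)**2)*(-103) = (-2 + 8**2)*(-103) = (-2 + 64)*(-103) = 62*(-103) = -6386)
L + 3909 = -6386 + 3909 = -2477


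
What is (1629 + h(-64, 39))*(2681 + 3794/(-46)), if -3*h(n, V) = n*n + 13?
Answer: 15499316/23 ≈ 6.7388e+5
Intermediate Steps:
h(n, V) = -13/3 - n²/3 (h(n, V) = -(n*n + 13)/3 = -(n² + 13)/3 = -(13 + n²)/3 = -13/3 - n²/3)
(1629 + h(-64, 39))*(2681 + 3794/(-46)) = (1629 + (-13/3 - ⅓*(-64)²))*(2681 + 3794/(-46)) = (1629 + (-13/3 - ⅓*4096))*(2681 + 3794*(-1/46)) = (1629 + (-13/3 - 4096/3))*(2681 - 1897/23) = (1629 - 4109/3)*(59766/23) = (778/3)*(59766/23) = 15499316/23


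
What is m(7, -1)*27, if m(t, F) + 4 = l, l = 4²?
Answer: 324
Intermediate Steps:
l = 16
m(t, F) = 12 (m(t, F) = -4 + 16 = 12)
m(7, -1)*27 = 12*27 = 324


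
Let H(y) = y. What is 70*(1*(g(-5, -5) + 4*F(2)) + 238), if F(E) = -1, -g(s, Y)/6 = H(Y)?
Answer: 18480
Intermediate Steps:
g(s, Y) = -6*Y
70*(1*(g(-5, -5) + 4*F(2)) + 238) = 70*(1*(-6*(-5) + 4*(-1)) + 238) = 70*(1*(30 - 4) + 238) = 70*(1*26 + 238) = 70*(26 + 238) = 70*264 = 18480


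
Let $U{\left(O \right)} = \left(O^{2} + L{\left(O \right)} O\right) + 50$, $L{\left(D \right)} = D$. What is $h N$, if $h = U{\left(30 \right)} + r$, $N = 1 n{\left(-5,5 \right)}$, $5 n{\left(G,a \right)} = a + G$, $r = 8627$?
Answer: $0$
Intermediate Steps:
$U{\left(O \right)} = 50 + 2 O^{2}$ ($U{\left(O \right)} = \left(O^{2} + O O\right) + 50 = \left(O^{2} + O^{2}\right) + 50 = 2 O^{2} + 50 = 50 + 2 O^{2}$)
$n{\left(G,a \right)} = \frac{G}{5} + \frac{a}{5}$ ($n{\left(G,a \right)} = \frac{a + G}{5} = \frac{G + a}{5} = \frac{G}{5} + \frac{a}{5}$)
$N = 0$ ($N = 1 \left(\frac{1}{5} \left(-5\right) + \frac{1}{5} \cdot 5\right) = 1 \left(-1 + 1\right) = 1 \cdot 0 = 0$)
$h = 10477$ ($h = \left(50 + 2 \cdot 30^{2}\right) + 8627 = \left(50 + 2 \cdot 900\right) + 8627 = \left(50 + 1800\right) + 8627 = 1850 + 8627 = 10477$)
$h N = 10477 \cdot 0 = 0$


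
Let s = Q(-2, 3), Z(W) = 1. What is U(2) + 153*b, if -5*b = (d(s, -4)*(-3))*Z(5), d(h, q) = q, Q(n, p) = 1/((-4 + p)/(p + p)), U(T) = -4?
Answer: -1856/5 ≈ -371.20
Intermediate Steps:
Q(n, p) = 2*p/(-4 + p) (Q(n, p) = 1/((-4 + p)/((2*p))) = 1/((-4 + p)*(1/(2*p))) = 1/((-4 + p)/(2*p)) = 2*p/(-4 + p))
s = -6 (s = 2*3/(-4 + 3) = 2*3/(-1) = 2*3*(-1) = -6)
b = -12/5 (b = -(-4*(-3))/5 = -12/5 ≈ -2.4000)
U(2) + 153*b = -4 + 153*(-12/5) = -4 - 1836/5 = -1856/5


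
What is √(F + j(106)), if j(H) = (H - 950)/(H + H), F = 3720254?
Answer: 33*√9596127/53 ≈ 1928.8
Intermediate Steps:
j(H) = (-950 + H)/(2*H) (j(H) = (-950 + H)/((2*H)) = (-950 + H)*(1/(2*H)) = (-950 + H)/(2*H))
√(F + j(106)) = √(3720254 + (½)*(-950 + 106)/106) = √(3720254 + (½)*(1/106)*(-844)) = √(3720254 - 211/53) = √(197173251/53) = 33*√9596127/53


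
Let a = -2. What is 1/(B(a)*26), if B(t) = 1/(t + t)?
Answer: -2/13 ≈ -0.15385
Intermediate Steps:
B(t) = 1/(2*t)
1/(B(a)*26) = 1/(((1/2)/(-2))*26) = 1/(((1/2)*(-1/2))*26) = 1/(-1/4*26) = 1/(-13/2) = -2/13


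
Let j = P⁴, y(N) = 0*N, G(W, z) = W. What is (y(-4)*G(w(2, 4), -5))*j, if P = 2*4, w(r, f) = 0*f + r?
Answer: 0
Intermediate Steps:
w(r, f) = r (w(r, f) = 0 + r = r)
P = 8
y(N) = 0
j = 4096 (j = 8⁴ = 4096)
(y(-4)*G(w(2, 4), -5))*j = (0*2)*4096 = 0*4096 = 0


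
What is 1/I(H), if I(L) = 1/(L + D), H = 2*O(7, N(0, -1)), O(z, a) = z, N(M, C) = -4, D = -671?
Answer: -657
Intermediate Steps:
H = 14 (H = 2*7 = 14)
I(L) = 1/(-671 + L) (I(L) = 1/(L - 671) = 1/(-671 + L))
1/I(H) = 1/(1/(-671 + 14)) = 1/(1/(-657)) = 1/(-1/657) = -657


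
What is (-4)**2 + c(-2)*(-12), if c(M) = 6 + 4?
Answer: -104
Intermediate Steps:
c(M) = 10
(-4)**2 + c(-2)*(-12) = (-4)**2 + 10*(-12) = 16 - 120 = -104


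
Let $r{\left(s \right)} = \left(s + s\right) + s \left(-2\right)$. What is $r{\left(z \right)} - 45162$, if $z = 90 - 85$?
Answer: $-45162$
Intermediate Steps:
$z = 5$ ($z = 90 - 85 = 5$)
$r{\left(s \right)} = 0$ ($r{\left(s \right)} = 2 s - 2 s = 0$)
$r{\left(z \right)} - 45162 = 0 - 45162 = -45162$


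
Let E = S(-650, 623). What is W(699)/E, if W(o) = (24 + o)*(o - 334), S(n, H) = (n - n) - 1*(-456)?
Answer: 87965/152 ≈ 578.72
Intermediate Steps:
S(n, H) = 456 (S(n, H) = 0 + 456 = 456)
W(o) = (-334 + o)*(24 + o) (W(o) = (24 + o)*(-334 + o) = (-334 + o)*(24 + o))
E = 456
W(699)/E = (-8016 + 699**2 - 310*699)/456 = (-8016 + 488601 - 216690)*(1/456) = 263895*(1/456) = 87965/152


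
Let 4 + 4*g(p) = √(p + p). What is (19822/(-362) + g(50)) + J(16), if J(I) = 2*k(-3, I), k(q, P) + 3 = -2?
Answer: -22899/362 ≈ -63.257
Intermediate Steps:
k(q, P) = -5 (k(q, P) = -3 - 2 = -5)
J(I) = -10 (J(I) = 2*(-5) = -10)
g(p) = -1 + √2*√p/4 (g(p) = -1 + √(p + p)/4 = -1 + √(2*p)/4 = -1 + (√2*√p)/4 = -1 + √2*√p/4)
(19822/(-362) + g(50)) + J(16) = (19822/(-362) + (-1 + √2*√50/4)) - 10 = (19822*(-1/362) + (-1 + √2*(5*√2)/4)) - 10 = (-9911/181 + (-1 + 5/2)) - 10 = (-9911/181 + 3/2) - 10 = -19279/362 - 10 = -22899/362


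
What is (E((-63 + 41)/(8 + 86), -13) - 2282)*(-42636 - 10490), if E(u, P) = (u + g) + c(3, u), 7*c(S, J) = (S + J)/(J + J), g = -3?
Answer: 439528238942/3619 ≈ 1.2145e+8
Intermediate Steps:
c(S, J) = (J + S)/(14*J) (c(S, J) = ((S + J)/(J + J))/7 = ((J + S)/((2*J)))/7 = ((J + S)*(1/(2*J)))/7 = ((J + S)/(2*J))/7 = (J + S)/(14*J))
E(u, P) = -3 + u + (3 + u)/(14*u) (E(u, P) = (u - 3) + (u + 3)/(14*u) = (-3 + u) + (3 + u)/(14*u) = -3 + u + (3 + u)/(14*u))
(E((-63 + 41)/(8 + 86), -13) - 2282)*(-42636 - 10490) = ((-41/14 + (-63 + 41)/(8 + 86) + 3/(14*(((-63 + 41)/(8 + 86))))) - 2282)*(-42636 - 10490) = ((-41/14 - 22/94 + 3/(14*((-22/94)))) - 2282)*(-53126) = ((-41/14 - 22*1/94 + 3/(14*((-22*1/94)))) - 2282)*(-53126) = ((-41/14 - 11/47 + 3/(14*(-11/47))) - 2282)*(-53126) = ((-41/14 - 11/47 + (3/14)*(-47/11)) - 2282)*(-53126) = ((-41/14 - 11/47 - 141/154) - 2282)*(-53126) = (-14759/3619 - 2282)*(-53126) = -8273317/3619*(-53126) = 439528238942/3619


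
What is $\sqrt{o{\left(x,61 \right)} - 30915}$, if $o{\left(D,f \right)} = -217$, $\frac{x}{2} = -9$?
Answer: $2 i \sqrt{7783} \approx 176.44 i$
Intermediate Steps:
$x = -18$ ($x = 2 \left(-9\right) = -18$)
$\sqrt{o{\left(x,61 \right)} - 30915} = \sqrt{-217 - 30915} = \sqrt{-31132} = 2 i \sqrt{7783}$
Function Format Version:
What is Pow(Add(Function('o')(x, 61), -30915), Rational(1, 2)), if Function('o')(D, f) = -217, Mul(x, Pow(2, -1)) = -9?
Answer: Mul(2, I, Pow(7783, Rational(1, 2))) ≈ Mul(176.44, I)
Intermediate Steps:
x = -18 (x = Mul(2, -9) = -18)
Pow(Add(Function('o')(x, 61), -30915), Rational(1, 2)) = Pow(Add(-217, -30915), Rational(1, 2)) = Pow(-31132, Rational(1, 2)) = Mul(2, I, Pow(7783, Rational(1, 2)))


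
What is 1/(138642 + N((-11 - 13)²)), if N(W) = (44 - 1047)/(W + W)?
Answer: 1152/159714581 ≈ 7.2129e-6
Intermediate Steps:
N(W) = -1003/(2*W) (N(W) = -1003*1/(2*W) = -1003/(2*W))
1/(138642 + N((-11 - 13)²)) = 1/(138642 - 1003/(2*(-11 - 13)²)) = 1/(138642 - 1003/(2*((-24)²))) = 1/(138642 - 1003/2/576) = 1/(138642 - 1003/2*1/576) = 1/(138642 - 1003/1152) = 1/(159714581/1152) = 1152/159714581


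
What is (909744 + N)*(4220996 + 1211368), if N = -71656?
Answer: 4552799080032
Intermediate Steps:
(909744 + N)*(4220996 + 1211368) = (909744 - 71656)*(4220996 + 1211368) = 838088*5432364 = 4552799080032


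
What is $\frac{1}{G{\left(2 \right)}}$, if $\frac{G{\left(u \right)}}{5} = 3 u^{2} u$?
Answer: $\frac{1}{120} \approx 0.0083333$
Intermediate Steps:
$G{\left(u \right)} = 15 u^{3}$ ($G{\left(u \right)} = 5 \cdot 3 u^{2} u = 5 \cdot 3 u^{3} = 15 u^{3}$)
$\frac{1}{G{\left(2 \right)}} = \frac{1}{15 \cdot 2^{3}} = \frac{1}{15 \cdot 8} = \frac{1}{120}$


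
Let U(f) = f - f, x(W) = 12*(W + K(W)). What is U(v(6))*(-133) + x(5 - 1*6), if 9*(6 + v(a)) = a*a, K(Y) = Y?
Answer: -24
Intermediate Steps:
v(a) = -6 + a**2/9 (v(a) = -6 + (a*a)/9 = -6 + a**2/9)
x(W) = 24*W (x(W) = 12*(W + W) = 12*(2*W) = 24*W)
U(f) = 0
U(v(6))*(-133) + x(5 - 1*6) = 0*(-133) + 24*(5 - 1*6) = 0 + 24*(5 - 6) = 0 + 24*(-1) = 0 - 24 = -24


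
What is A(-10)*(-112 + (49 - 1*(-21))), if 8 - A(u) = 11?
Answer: 126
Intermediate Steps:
A(u) = -3 (A(u) = 8 - 1*11 = 8 - 11 = -3)
A(-10)*(-112 + (49 - 1*(-21))) = -3*(-112 + (49 - 1*(-21))) = -3*(-112 + (49 + 21)) = -3*(-112 + 70) = -3*(-42) = 126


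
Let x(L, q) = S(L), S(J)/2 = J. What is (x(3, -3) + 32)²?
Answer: 1444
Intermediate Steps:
S(J) = 2*J
x(L, q) = 2*L
(x(3, -3) + 32)² = (2*3 + 32)² = (6 + 32)² = 38² = 1444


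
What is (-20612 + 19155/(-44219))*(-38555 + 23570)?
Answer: 13658245827255/44219 ≈ 3.0888e+8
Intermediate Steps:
(-20612 + 19155/(-44219))*(-38555 + 23570) = (-20612 + 19155*(-1/44219))*(-14985) = (-20612 - 19155/44219)*(-14985) = -911461183/44219*(-14985) = 13658245827255/44219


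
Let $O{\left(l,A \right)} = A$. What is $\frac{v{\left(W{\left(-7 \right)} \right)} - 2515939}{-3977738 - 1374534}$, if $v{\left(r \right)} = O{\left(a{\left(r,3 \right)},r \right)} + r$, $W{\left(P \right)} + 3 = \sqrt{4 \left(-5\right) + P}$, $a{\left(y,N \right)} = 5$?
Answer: $\frac{2515945}{5352272} - \frac{3 i \sqrt{3}}{2676136} \approx 0.47007 - 1.9417 \cdot 10^{-6} i$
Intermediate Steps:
$W{\left(P \right)} = -3 + \sqrt{-20 + P}$ ($W{\left(P \right)} = -3 + \sqrt{4 \left(-5\right) + P} = -3 + \sqrt{-20 + P}$)
$v{\left(r \right)} = 2 r$ ($v{\left(r \right)} = r + r = 2 r$)
$\frac{v{\left(W{\left(-7 \right)} \right)} - 2515939}{-3977738 - 1374534} = \frac{2 \left(-3 + \sqrt{-20 - 7}\right) - 2515939}{-3977738 - 1374534} = \frac{2 \left(-3 + \sqrt{-27}\right) - 2515939}{-5352272} = \left(2 \left(-3 + 3 i \sqrt{3}\right) - 2515939\right) \left(- \frac{1}{5352272}\right) = \left(\left(-6 + 6 i \sqrt{3}\right) - 2515939\right) \left(- \frac{1}{5352272}\right) = \left(-2515945 + 6 i \sqrt{3}\right) \left(- \frac{1}{5352272}\right) = \frac{2515945}{5352272} - \frac{3 i \sqrt{3}}{2676136}$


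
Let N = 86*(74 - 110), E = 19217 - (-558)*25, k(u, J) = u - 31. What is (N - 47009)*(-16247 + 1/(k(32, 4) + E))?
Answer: 27000607201975/33168 ≈ 8.1406e+8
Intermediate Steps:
k(u, J) = -31 + u
E = 33167 (E = 19217 - 1*(-13950) = 19217 + 13950 = 33167)
N = -3096 (N = 86*(-36) = -3096)
(N - 47009)*(-16247 + 1/(k(32, 4) + E)) = (-3096 - 47009)*(-16247 + 1/((-31 + 32) + 33167)) = -50105*(-16247 + 1/(1 + 33167)) = -50105*(-16247 + 1/33168) = -50105*(-538880495/33168) = 27000607201975/33168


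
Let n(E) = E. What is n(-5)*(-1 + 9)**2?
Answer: -320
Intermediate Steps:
n(-5)*(-1 + 9)**2 = -5*(-1 + 9)**2 = -5*8**2 = -5*64 = -320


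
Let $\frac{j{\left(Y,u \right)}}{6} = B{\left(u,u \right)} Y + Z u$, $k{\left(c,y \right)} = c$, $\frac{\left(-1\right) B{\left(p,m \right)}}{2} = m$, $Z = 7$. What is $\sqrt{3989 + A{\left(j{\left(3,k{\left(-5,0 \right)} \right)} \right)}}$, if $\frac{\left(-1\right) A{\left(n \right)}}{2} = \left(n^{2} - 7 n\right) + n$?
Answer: $\sqrt{1829} \approx 42.767$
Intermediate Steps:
$B{\left(p,m \right)} = - 2 m$
$j{\left(Y,u \right)} = 42 u - 12 Y u$ ($j{\left(Y,u \right)} = 6 \left(- 2 u Y + 7 u\right) = 6 \left(- 2 Y u + 7 u\right) = 6 \left(7 u - 2 Y u\right) = 42 u - 12 Y u$)
$A{\left(n \right)} = - 2 n^{2} + 12 n$ ($A{\left(n \right)} = - 2 \left(\left(n^{2} - 7 n\right) + n\right) = - 2 \left(n^{2} - 6 n\right) = - 2 n^{2} + 12 n$)
$\sqrt{3989 + A{\left(j{\left(3,k{\left(-5,0 \right)} \right)} \right)}} = \sqrt{3989 + 2 \cdot 6 \left(-5\right) \left(7 - 6\right) \left(6 - 6 \left(-5\right) \left(7 - 6\right)\right)} = \sqrt{3989 + 2 \cdot 6 \left(-5\right) 1 \left(6 - 6 \left(-5\right) 1\right)} = \sqrt{3989 + 2 \left(-30\right) \left(6 - -30\right)} = \sqrt{3989 + 2 \left(-30\right) \left(6 + 30\right)} = \sqrt{3989 + 2 \left(-30\right) 36} = \sqrt{3989 - 2160} = \sqrt{1829}$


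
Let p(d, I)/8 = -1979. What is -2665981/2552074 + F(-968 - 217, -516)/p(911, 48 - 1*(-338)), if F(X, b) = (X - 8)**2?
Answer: -1837222289809/20202217784 ≈ -90.942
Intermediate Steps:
F(X, b) = (-8 + X)**2
p(d, I) = -15832 (p(d, I) = 8*(-1979) = -15832)
-2665981/2552074 + F(-968 - 217, -516)/p(911, 48 - 1*(-338)) = -2665981/2552074 + (-8 + (-968 - 217))**2/(-15832) = -2665981*1/2552074 + (-8 - 1185)**2*(-1/15832) = -2665981/2552074 + (-1193)**2*(-1/15832) = -2665981/2552074 + 1423249*(-1/15832) = -2665981/2552074 - 1423249/15832 = -1837222289809/20202217784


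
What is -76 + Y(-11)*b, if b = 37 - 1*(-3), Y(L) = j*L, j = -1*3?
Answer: 1244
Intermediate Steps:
j = -3
Y(L) = -3*L
b = 40 (b = 37 + 3 = 40)
-76 + Y(-11)*b = -76 - 3*(-11)*40 = -76 + 33*40 = -76 + 1320 = 1244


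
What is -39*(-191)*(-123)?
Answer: -916227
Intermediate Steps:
-39*(-191)*(-123) = 7449*(-123) = -916227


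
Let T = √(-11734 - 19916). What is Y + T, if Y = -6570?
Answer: -6570 + 5*I*√1266 ≈ -6570.0 + 177.9*I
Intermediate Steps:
T = 5*I*√1266 (T = √(-31650) = 5*I*√1266 ≈ 177.9*I)
Y + T = -6570 + 5*I*√1266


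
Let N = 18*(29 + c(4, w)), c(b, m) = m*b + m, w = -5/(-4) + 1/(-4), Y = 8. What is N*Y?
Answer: 4896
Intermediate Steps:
w = 1 (w = -5*(-¼) + 1*(-¼) = 5/4 - ¼ = 1)
c(b, m) = m + b*m (c(b, m) = b*m + m = m + b*m)
N = 612 (N = 18*(29 + 1*(1 + 4)) = 18*(29 + 1*5) = 18*(29 + 5) = 18*34 = 612)
N*Y = 612*8 = 4896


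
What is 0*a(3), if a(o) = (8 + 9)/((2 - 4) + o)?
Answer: 0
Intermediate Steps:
a(o) = 17/(-2 + o)
0*a(3) = 0*(17/(-2 + 3)) = 0*(17/1) = 0*(17*1) = 0*17 = 0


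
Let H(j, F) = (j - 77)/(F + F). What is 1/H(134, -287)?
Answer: -574/57 ≈ -10.070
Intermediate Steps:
H(j, F) = (-77 + j)/(2*F) (H(j, F) = (-77 + j)/((2*F)) = (-77 + j)*(1/(2*F)) = (-77 + j)/(2*F))
1/H(134, -287) = 1/((½)*(-77 + 134)/(-287)) = 1/((½)*(-1/287)*57) = 1/(-57/574) = -574/57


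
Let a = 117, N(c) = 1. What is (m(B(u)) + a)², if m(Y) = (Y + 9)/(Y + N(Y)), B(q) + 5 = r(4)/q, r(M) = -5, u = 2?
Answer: 2304324/169 ≈ 13635.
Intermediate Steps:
B(q) = -5 - 5/q
m(Y) = (9 + Y)/(1 + Y) (m(Y) = (Y + 9)/(Y + 1) = (9 + Y)/(1 + Y))
(m(B(u)) + a)² = ((9 + (-5 - 5/2))/(1 + (-5 - 5/2)) + 117)² = ((9 - 15/2)/(1 - 15/2) + 117)² = ((3/2)/(-13/2) + 117)² = (-2/13*3/2 + 117)² = (-3/13 + 117)² = (1518/13)² = 2304324/169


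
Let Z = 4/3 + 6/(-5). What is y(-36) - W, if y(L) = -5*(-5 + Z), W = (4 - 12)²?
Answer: -119/3 ≈ -39.667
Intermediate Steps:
W = 64 (W = (-8)² = 64)
Z = 2/15 (Z = 4*(⅓) + 6*(-⅕) = 4/3 - 6/5 = 2/15 ≈ 0.13333)
y(L) = 73/3 (y(L) = -5*(-5 + 2/15) = -5*(-73/15) = 73/3)
y(-36) - W = 73/3 - 1*64 = 73/3 - 64 = -119/3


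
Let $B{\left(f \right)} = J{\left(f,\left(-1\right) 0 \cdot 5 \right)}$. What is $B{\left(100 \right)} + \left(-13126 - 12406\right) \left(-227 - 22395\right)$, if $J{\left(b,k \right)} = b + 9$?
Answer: $577585013$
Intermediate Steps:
$J{\left(b,k \right)} = 9 + b$
$B{\left(f \right)} = 9 + f$
$B{\left(100 \right)} + \left(-13126 - 12406\right) \left(-227 - 22395\right) = \left(9 + 100\right) + \left(-13126 - 12406\right) \left(-227 - 22395\right) = 109 - -577584904 = 109 + 577584904 = 577585013$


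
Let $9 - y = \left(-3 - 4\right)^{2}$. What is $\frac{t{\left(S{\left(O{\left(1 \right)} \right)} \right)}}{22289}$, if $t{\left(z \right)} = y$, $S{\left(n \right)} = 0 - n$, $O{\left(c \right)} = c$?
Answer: $- \frac{40}{22289} \approx -0.0017946$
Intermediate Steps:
$y = -40$ ($y = 9 - \left(-3 - 4\right)^{2} = 9 - \left(-7\right)^{2} = 9 - 49 = -40$)
$S{\left(n \right)} = - n$
$t{\left(z \right)} = -40$
$\frac{t{\left(S{\left(O{\left(1 \right)} \right)} \right)}}{22289} = - \frac{40}{22289}$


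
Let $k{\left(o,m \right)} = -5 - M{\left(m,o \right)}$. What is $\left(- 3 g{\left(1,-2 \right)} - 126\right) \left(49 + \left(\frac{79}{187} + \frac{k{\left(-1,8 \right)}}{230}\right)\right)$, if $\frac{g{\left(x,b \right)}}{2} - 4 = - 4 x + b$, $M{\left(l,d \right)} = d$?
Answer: $- \frac{121119984}{21505} \approx -5632.2$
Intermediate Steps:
$g{\left(x,b \right)} = 8 - 8 x + 2 b$ ($g{\left(x,b \right)} = 8 + 2 \left(- 4 x + b\right) = 8 + 2 \left(b - 4 x\right) = 8 + \left(- 8 x + 2 b\right) = 8 - 8 x + 2 b$)
$k{\left(o,m \right)} = -5 - o$
$\left(- 3 g{\left(1,-2 \right)} - 126\right) \left(49 + \left(\frac{79}{187} + \frac{k{\left(-1,8 \right)}}{230}\right)\right) = \left(- 3 \left(8 - 8 + 2 \left(-2\right)\right) - 126\right) \left(49 + \left(\frac{79}{187} + \frac{-5 - -1}{230}\right)\right) = \left(- 3 \left(8 - 8 - 4\right) - 126\right) \left(49 + \left(79 \cdot \frac{1}{187} + \left(-5 + 1\right) \frac{1}{230}\right)\right) = \left(\left(-3\right) \left(-4\right) - 126\right) \left(49 + \left(\frac{79}{187} - \frac{2}{115}\right)\right) = \left(12 - 126\right) \left(49 + \left(\frac{79}{187} - \frac{2}{115}\right)\right) = - 114 \left(49 + \frac{8711}{21505}\right) = \left(-114\right) \frac{1062456}{21505} = - \frac{121119984}{21505}$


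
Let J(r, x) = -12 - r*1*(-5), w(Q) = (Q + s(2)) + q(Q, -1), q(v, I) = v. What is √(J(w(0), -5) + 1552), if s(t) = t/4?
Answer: √6170/2 ≈ 39.275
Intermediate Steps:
s(t) = t/4 (s(t) = t*(¼) = t/4)
w(Q) = ½ + 2*Q (w(Q) = (Q + (¼)*2) + Q = (Q + ½) + Q = (½ + Q) + Q = ½ + 2*Q)
J(r, x) = -12 + 5*r (J(r, x) = -12 - r*(-5) = -12 - (-5)*r = -12 + 5*r)
√(J(w(0), -5) + 1552) = √((-12 + 5*(½ + 2*0)) + 1552) = √((-12 + 5*(½ + 0)) + 1552) = √((-12 + 5*(½)) + 1552) = √((-12 + 5/2) + 1552) = √(-19/2 + 1552) = √(3085/2) = √6170/2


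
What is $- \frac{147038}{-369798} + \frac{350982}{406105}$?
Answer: $\frac{94752654313}{75088408395} \approx 1.2619$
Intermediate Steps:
$- \frac{147038}{-369798} + \frac{350982}{406105} = \left(-147038\right) \left(- \frac{1}{369798}\right) + 350982 \cdot \frac{1}{406105} = \frac{73519}{184899} + \frac{350982}{406105} = \frac{94752654313}{75088408395}$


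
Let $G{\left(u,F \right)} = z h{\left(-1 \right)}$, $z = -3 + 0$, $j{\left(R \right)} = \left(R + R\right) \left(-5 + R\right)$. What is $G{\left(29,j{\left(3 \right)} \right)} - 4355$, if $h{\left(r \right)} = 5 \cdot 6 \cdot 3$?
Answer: $-4625$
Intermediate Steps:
$j{\left(R \right)} = 2 R \left(-5 + R\right)$
$h{\left(r \right)} = 90$ ($h{\left(r \right)} = 30 \cdot 3 = 90$)
$z = -3$
$G{\left(u,F \right)} = -270$ ($G{\left(u,F \right)} = \left(-3\right) 90 = -270$)
$G{\left(29,j{\left(3 \right)} \right)} - 4355 = -270 - 4355 = -4625$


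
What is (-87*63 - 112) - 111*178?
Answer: -25351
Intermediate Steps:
(-87*63 - 112) - 111*178 = (-5481 - 112) - 1*19758 = -5593 - 19758 = -25351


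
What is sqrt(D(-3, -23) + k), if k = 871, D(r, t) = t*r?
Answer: 2*sqrt(235) ≈ 30.659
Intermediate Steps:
D(r, t) = r*t
sqrt(D(-3, -23) + k) = sqrt(-3*(-23) + 871) = sqrt(69 + 871) = sqrt(940) = 2*sqrt(235)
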